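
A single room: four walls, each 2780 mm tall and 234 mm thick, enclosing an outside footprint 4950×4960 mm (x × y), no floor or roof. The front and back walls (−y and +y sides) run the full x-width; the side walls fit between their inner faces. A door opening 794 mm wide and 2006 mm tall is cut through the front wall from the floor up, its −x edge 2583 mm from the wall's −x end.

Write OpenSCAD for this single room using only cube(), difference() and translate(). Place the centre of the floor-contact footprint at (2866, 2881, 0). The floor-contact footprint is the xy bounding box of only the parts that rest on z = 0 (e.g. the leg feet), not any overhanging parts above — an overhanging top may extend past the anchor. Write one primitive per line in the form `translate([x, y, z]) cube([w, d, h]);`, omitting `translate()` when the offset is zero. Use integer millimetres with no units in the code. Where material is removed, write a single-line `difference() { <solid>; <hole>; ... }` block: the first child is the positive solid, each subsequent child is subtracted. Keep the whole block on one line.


difference() { translate([391, 401, 0]) cube([4950, 234, 2780]); translate([2974, 401, 0]) cube([794, 234, 2006]); }
translate([391, 5127, 0]) cube([4950, 234, 2780]);
translate([391, 635, 0]) cube([234, 4492, 2780]);
translate([5107, 635, 0]) cube([234, 4492, 2780]);


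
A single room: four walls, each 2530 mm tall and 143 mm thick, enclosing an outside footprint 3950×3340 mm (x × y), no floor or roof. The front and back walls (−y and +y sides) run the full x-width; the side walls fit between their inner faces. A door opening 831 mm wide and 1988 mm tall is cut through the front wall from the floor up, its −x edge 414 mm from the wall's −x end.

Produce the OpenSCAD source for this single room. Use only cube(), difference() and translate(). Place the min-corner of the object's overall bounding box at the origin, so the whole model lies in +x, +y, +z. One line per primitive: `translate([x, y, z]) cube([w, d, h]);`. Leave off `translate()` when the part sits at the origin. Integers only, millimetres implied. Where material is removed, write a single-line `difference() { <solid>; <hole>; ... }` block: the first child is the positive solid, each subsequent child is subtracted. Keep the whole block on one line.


difference() { cube([3950, 143, 2530]); translate([414, 0, 0]) cube([831, 143, 1988]); }
translate([0, 3197, 0]) cube([3950, 143, 2530]);
translate([0, 143, 0]) cube([143, 3054, 2530]);
translate([3807, 143, 0]) cube([143, 3054, 2530]);


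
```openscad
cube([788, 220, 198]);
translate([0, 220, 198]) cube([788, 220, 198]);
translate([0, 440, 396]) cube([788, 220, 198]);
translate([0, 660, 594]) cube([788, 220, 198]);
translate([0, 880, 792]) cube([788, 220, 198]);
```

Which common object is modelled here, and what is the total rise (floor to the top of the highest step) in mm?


A staircase. The total rise is 990 mm.

5 identical blocks, each offset up and back from the previous — a staircase. Each step is 198 mm tall and there are 5 of them, so the total rise is 5 × 198 = 990 mm.


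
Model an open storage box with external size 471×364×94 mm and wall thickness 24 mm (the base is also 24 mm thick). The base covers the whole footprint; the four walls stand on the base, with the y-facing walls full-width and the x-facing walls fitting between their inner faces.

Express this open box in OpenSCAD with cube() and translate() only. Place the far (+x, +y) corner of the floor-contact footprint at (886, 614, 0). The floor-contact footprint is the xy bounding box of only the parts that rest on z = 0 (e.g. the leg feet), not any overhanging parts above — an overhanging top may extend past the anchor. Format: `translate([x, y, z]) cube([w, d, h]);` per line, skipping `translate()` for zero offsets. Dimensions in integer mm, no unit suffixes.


translate([415, 250, 0]) cube([471, 364, 24]);
translate([415, 250, 24]) cube([471, 24, 70]);
translate([415, 590, 24]) cube([471, 24, 70]);
translate([415, 274, 24]) cube([24, 316, 70]);
translate([862, 274, 24]) cube([24, 316, 70]);


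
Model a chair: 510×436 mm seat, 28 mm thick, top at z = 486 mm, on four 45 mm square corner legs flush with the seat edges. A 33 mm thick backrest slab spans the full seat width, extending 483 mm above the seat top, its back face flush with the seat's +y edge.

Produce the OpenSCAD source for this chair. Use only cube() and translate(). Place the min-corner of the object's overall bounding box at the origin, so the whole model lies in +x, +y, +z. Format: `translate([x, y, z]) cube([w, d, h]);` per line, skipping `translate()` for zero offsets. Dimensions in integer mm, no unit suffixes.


translate([0, 0, 458]) cube([510, 436, 28]);
cube([45, 45, 458]);
translate([465, 0, 0]) cube([45, 45, 458]);
translate([0, 391, 0]) cube([45, 45, 458]);
translate([465, 391, 0]) cube([45, 45, 458]);
translate([0, 403, 486]) cube([510, 33, 483]);


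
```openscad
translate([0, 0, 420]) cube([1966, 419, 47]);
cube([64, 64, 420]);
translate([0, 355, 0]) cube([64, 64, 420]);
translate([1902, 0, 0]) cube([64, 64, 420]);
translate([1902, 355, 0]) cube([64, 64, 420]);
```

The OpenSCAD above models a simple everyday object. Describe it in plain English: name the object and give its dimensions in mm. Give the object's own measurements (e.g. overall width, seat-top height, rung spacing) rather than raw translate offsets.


A bench: a 1966×419 mm seat slab, 47 mm thick, top at z = 467 mm, on four 64×64 mm square legs flush with the seat corners and standing on z = 0.


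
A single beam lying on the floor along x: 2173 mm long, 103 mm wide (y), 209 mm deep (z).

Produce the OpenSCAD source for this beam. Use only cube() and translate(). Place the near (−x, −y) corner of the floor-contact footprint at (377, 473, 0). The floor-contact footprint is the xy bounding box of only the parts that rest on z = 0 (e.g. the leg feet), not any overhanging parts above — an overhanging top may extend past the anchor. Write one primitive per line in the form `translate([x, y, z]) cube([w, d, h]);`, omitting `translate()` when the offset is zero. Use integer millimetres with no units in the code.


translate([377, 473, 0]) cube([2173, 103, 209]);


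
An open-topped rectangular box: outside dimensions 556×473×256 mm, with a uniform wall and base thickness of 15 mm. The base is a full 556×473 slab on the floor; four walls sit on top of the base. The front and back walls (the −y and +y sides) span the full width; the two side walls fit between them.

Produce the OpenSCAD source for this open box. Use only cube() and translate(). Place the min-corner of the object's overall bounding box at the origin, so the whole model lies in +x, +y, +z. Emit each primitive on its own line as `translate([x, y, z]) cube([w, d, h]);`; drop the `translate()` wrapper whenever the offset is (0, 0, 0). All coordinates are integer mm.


cube([556, 473, 15]);
translate([0, 0, 15]) cube([556, 15, 241]);
translate([0, 458, 15]) cube([556, 15, 241]);
translate([0, 15, 15]) cube([15, 443, 241]);
translate([541, 15, 15]) cube([15, 443, 241]);


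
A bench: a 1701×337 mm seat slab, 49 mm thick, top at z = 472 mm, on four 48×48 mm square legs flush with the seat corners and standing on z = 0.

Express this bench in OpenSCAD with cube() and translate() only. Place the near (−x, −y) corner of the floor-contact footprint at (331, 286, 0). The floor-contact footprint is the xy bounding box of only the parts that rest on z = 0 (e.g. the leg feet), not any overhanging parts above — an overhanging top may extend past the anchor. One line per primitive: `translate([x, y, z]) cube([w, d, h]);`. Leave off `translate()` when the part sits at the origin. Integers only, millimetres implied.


// leg_h = 472 − 49 = 423
translate([331, 286, 423]) cube([1701, 337, 49]);
translate([331, 286, 0]) cube([48, 48, 423]);
translate([331, 575, 0]) cube([48, 48, 423]);
translate([1984, 286, 0]) cube([48, 48, 423]);
translate([1984, 575, 0]) cube([48, 48, 423]);


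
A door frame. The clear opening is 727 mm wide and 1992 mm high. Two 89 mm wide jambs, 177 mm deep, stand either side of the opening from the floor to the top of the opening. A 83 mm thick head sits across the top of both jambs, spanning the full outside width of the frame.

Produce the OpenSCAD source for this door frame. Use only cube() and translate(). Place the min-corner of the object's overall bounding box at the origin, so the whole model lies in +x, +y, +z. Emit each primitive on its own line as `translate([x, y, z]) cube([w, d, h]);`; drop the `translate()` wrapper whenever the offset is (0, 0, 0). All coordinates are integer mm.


cube([89, 177, 1992]);
translate([816, 0, 0]) cube([89, 177, 1992]);
translate([0, 0, 1992]) cube([905, 177, 83]);


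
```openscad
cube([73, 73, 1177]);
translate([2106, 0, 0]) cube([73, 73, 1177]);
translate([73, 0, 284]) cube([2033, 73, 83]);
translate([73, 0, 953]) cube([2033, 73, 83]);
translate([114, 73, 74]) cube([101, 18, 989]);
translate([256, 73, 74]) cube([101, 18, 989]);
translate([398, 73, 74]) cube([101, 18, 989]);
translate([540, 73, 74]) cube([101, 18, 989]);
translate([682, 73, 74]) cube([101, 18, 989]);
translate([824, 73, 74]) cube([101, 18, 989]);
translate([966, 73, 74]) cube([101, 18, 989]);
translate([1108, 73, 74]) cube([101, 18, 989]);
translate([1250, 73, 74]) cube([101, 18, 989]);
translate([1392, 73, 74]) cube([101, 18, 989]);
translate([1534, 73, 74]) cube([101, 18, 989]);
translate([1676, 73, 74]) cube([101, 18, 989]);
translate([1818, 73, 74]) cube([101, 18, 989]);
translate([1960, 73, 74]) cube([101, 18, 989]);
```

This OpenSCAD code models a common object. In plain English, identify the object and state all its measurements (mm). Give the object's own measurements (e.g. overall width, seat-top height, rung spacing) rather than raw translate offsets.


A fence section. Two 73×73 mm posts, 1177 mm tall, stand on the floor with a clear span of 2033 mm between their inner faces. Two horizontal rails of 73×83 mm section span the gap between the posts with their undersides at z = 284 mm and z = 953 mm, flush with the posts' −y face. 14 pickets, each 101 mm wide, 18 mm thick and 989 mm tall, are fixed to the +y face of the rails with their bottoms at z = 74 mm, spaced across the span with a 41 mm gap after the −x post and between neighbouring pickets, with 45 mm left before the +x post.


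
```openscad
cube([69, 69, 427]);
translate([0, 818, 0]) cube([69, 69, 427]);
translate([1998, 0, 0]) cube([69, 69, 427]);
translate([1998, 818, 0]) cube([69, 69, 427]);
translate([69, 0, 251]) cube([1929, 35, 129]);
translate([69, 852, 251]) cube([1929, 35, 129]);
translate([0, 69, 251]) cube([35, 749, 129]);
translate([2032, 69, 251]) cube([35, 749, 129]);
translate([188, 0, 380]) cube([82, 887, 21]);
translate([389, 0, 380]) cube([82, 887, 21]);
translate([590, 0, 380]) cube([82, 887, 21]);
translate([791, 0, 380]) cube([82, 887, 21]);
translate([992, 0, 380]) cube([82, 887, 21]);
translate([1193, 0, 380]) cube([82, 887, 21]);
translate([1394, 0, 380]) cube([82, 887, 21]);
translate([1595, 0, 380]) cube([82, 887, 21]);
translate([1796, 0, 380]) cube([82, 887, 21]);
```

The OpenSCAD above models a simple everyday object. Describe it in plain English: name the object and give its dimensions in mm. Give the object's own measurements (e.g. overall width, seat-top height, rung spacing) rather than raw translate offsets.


A bed frame 2067 mm long (x) by 887 mm wide (y). Four 69×69 mm corner posts, 427 mm tall, at the corners of the footprint. Four rails of 35 mm thickness and 129 mm height run between adjacent posts with their undersides at z = 251 mm, their outer faces flush with the outside of the frame (the two x-running rails run between the posts' inner faces; the two y-running rails run between the posts' inner faces). 9 slats, each 82 mm wide (x) and 21 mm thick, lie across the top of the two x-running rails, running the full 887 mm width of the frame in y; along x they sit between the end posts with a 119 mm gap after the −x posts and between neighbouring slats, leaving 120 mm before the +x posts.


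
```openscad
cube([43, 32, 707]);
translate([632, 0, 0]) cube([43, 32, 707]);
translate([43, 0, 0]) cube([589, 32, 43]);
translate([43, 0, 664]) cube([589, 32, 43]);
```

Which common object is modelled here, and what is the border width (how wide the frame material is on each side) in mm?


A picture frame. The border width is 43 mm.

Four thin pieces enclosing a rectangular opening — a picture frame. The two full-height stiles are 707 mm tall; the top rail sits at z = 664 and is 43 mm tall, so the border above the opening is 707 − 664 = 43 mm, matching the stile x-width.


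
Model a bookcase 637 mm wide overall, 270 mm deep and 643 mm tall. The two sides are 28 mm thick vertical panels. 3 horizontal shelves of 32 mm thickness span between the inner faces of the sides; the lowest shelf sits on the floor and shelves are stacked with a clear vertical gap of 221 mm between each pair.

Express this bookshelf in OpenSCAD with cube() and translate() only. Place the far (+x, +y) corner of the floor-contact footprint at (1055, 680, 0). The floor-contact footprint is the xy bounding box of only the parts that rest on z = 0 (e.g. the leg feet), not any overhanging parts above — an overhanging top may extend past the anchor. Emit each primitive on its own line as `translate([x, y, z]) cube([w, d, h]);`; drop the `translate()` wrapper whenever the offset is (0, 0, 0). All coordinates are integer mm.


translate([418, 410, 0]) cube([28, 270, 643]);
translate([1027, 410, 0]) cube([28, 270, 643]);
translate([446, 410, 0]) cube([581, 270, 32]);
translate([446, 410, 253]) cube([581, 270, 32]);
translate([446, 410, 506]) cube([581, 270, 32]);


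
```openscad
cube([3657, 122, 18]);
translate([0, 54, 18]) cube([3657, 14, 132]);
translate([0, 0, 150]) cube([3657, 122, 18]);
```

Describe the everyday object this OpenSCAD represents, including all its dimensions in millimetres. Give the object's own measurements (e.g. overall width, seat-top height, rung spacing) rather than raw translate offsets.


An I-beam lying along x, 3657 mm long. Overall section height 168 mm. Two flanges 122 mm wide (y) and 18 mm thick, one on the floor and one at the top; a web 14 mm thick runs between them, centred on the flange width.


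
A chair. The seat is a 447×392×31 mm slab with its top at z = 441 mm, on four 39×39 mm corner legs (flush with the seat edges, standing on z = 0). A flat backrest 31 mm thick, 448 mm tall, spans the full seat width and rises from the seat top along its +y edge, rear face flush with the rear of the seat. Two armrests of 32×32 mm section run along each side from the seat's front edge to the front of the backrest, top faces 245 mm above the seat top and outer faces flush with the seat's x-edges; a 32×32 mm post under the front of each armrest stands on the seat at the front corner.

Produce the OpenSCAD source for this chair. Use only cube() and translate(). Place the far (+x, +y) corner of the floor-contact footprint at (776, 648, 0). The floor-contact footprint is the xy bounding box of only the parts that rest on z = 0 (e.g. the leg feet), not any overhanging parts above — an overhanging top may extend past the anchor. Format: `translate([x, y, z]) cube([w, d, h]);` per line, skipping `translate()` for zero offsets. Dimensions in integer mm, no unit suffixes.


translate([329, 256, 410]) cube([447, 392, 31]);
translate([329, 256, 0]) cube([39, 39, 410]);
translate([737, 256, 0]) cube([39, 39, 410]);
translate([329, 609, 0]) cube([39, 39, 410]);
translate([737, 609, 0]) cube([39, 39, 410]);
translate([329, 617, 441]) cube([447, 31, 448]);
translate([329, 256, 654]) cube([32, 361, 32]);
translate([744, 256, 654]) cube([32, 361, 32]);
translate([329, 256, 441]) cube([32, 32, 213]);
translate([744, 256, 441]) cube([32, 32, 213]);


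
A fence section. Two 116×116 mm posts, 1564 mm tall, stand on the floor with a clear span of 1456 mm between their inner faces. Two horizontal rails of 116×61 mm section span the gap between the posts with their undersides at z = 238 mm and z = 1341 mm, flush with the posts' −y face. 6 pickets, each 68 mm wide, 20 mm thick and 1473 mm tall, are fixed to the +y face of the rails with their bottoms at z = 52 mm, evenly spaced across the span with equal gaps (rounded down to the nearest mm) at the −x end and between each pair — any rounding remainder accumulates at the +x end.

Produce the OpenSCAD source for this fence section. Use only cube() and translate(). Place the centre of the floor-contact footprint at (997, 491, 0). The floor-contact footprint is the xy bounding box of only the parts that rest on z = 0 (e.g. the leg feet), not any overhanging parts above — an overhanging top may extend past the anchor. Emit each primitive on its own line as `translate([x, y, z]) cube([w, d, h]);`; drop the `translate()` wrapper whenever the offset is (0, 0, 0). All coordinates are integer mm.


translate([153, 433, 0]) cube([116, 116, 1564]);
translate([1725, 433, 0]) cube([116, 116, 1564]);
translate([269, 433, 238]) cube([1456, 116, 61]);
translate([269, 433, 1341]) cube([1456, 116, 61]);
translate([418, 549, 52]) cube([68, 20, 1473]);
translate([635, 549, 52]) cube([68, 20, 1473]);
translate([852, 549, 52]) cube([68, 20, 1473]);
translate([1069, 549, 52]) cube([68, 20, 1473]);
translate([1286, 549, 52]) cube([68, 20, 1473]);
translate([1503, 549, 52]) cube([68, 20, 1473]);


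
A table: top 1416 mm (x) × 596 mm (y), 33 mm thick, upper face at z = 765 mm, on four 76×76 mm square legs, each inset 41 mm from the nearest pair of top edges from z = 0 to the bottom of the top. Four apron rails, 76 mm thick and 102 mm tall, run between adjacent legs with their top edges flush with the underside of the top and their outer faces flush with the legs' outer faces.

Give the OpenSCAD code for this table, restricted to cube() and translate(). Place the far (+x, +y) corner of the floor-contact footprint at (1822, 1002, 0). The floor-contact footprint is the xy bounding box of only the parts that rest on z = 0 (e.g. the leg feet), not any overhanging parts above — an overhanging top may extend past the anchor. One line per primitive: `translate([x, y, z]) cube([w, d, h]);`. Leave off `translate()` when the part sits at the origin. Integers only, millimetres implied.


translate([447, 447, 732]) cube([1416, 596, 33]);
translate([488, 488, 0]) cube([76, 76, 732]);
translate([1746, 488, 0]) cube([76, 76, 732]);
translate([488, 926, 0]) cube([76, 76, 732]);
translate([1746, 926, 0]) cube([76, 76, 732]);
translate([564, 488, 630]) cube([1182, 76, 102]);
translate([564, 926, 630]) cube([1182, 76, 102]);
translate([488, 564, 630]) cube([76, 362, 102]);
translate([1746, 564, 630]) cube([76, 362, 102]);


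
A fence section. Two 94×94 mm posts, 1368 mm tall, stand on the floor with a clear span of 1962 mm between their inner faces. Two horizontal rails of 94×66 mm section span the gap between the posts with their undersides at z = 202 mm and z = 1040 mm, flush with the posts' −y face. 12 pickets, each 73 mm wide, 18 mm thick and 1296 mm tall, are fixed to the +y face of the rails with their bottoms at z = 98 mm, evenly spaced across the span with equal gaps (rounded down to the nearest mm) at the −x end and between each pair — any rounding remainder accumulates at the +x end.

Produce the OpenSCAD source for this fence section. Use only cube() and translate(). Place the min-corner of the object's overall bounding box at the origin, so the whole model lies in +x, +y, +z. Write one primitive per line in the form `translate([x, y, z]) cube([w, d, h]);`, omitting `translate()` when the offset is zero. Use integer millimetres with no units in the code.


cube([94, 94, 1368]);
translate([2056, 0, 0]) cube([94, 94, 1368]);
translate([94, 0, 202]) cube([1962, 94, 66]);
translate([94, 0, 1040]) cube([1962, 94, 66]);
translate([177, 94, 98]) cube([73, 18, 1296]);
translate([333, 94, 98]) cube([73, 18, 1296]);
translate([489, 94, 98]) cube([73, 18, 1296]);
translate([645, 94, 98]) cube([73, 18, 1296]);
translate([801, 94, 98]) cube([73, 18, 1296]);
translate([957, 94, 98]) cube([73, 18, 1296]);
translate([1113, 94, 98]) cube([73, 18, 1296]);
translate([1269, 94, 98]) cube([73, 18, 1296]);
translate([1425, 94, 98]) cube([73, 18, 1296]);
translate([1581, 94, 98]) cube([73, 18, 1296]);
translate([1737, 94, 98]) cube([73, 18, 1296]);
translate([1893, 94, 98]) cube([73, 18, 1296]);


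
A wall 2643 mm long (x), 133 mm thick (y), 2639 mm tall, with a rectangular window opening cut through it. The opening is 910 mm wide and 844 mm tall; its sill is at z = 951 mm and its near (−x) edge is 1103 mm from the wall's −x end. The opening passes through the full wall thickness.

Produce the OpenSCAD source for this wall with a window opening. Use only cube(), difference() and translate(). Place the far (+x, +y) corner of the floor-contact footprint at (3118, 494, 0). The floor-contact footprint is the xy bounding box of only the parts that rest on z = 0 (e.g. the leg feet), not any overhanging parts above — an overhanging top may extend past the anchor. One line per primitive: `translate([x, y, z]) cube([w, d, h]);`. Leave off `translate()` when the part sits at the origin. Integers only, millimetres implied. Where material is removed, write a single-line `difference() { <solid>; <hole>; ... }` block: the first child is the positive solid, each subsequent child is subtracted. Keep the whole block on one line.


difference() { translate([475, 361, 0]) cube([2643, 133, 2639]); translate([1578, 361, 951]) cube([910, 133, 844]); }


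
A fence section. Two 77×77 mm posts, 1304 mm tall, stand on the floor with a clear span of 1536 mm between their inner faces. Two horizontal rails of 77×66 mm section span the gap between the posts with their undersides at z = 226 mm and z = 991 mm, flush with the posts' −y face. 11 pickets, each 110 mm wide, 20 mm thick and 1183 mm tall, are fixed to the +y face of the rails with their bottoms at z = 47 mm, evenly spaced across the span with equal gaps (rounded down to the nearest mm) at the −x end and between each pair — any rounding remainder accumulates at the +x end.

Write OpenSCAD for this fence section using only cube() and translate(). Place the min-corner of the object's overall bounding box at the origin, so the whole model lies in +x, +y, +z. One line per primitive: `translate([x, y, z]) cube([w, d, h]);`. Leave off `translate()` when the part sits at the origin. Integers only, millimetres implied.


cube([77, 77, 1304]);
translate([1613, 0, 0]) cube([77, 77, 1304]);
translate([77, 0, 226]) cube([1536, 77, 66]);
translate([77, 0, 991]) cube([1536, 77, 66]);
translate([104, 77, 47]) cube([110, 20, 1183]);
translate([241, 77, 47]) cube([110, 20, 1183]);
translate([378, 77, 47]) cube([110, 20, 1183]);
translate([515, 77, 47]) cube([110, 20, 1183]);
translate([652, 77, 47]) cube([110, 20, 1183]);
translate([789, 77, 47]) cube([110, 20, 1183]);
translate([926, 77, 47]) cube([110, 20, 1183]);
translate([1063, 77, 47]) cube([110, 20, 1183]);
translate([1200, 77, 47]) cube([110, 20, 1183]);
translate([1337, 77, 47]) cube([110, 20, 1183]);
translate([1474, 77, 47]) cube([110, 20, 1183]);


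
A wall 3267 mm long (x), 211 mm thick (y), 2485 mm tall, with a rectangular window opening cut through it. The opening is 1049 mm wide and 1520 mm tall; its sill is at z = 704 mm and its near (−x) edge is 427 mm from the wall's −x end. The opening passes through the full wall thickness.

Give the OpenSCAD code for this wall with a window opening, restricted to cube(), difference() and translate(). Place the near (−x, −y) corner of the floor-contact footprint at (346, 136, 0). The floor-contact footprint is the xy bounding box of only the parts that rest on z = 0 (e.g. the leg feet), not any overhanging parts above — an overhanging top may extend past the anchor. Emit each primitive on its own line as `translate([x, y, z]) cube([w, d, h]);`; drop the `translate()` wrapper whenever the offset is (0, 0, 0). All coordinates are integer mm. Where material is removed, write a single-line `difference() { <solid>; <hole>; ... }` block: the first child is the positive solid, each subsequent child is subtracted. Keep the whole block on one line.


difference() { translate([346, 136, 0]) cube([3267, 211, 2485]); translate([773, 136, 704]) cube([1049, 211, 1520]); }


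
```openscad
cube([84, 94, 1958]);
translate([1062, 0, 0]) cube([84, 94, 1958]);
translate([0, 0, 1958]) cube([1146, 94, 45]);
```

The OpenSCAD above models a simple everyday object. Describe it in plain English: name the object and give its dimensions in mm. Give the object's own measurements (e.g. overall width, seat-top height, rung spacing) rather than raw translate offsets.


A door frame. The clear opening is 978 mm wide and 1958 mm high. Two 84 mm wide jambs, 94 mm deep, stand either side of the opening from the floor to the top of the opening. A 45 mm thick head sits across the top of both jambs, spanning the full outside width of the frame.


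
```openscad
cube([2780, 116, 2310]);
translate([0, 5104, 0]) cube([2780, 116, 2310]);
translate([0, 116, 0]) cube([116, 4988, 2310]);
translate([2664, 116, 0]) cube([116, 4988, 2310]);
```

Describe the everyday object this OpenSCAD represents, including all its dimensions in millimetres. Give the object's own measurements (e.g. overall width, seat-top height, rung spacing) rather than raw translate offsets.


The wall frame of a small rectangular building: four walls, each 2310 mm tall and 116 mm thick, enclosing a footprint 2780 mm (x) by 5220 mm (y) outside-to-outside, with no floor or roof. The front and back walls (the −y and +y sides) span the full width; the two side walls fit between them.


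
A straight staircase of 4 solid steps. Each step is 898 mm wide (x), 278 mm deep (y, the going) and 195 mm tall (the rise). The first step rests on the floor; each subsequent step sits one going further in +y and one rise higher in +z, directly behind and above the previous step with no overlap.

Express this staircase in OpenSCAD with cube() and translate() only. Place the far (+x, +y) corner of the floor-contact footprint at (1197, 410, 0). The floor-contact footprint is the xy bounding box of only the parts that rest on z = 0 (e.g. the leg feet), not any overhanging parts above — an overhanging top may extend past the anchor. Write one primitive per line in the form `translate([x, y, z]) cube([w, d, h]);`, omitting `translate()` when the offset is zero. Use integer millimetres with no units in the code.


translate([299, 132, 0]) cube([898, 278, 195]);
translate([299, 410, 195]) cube([898, 278, 195]);
translate([299, 688, 390]) cube([898, 278, 195]);
translate([299, 966, 585]) cube([898, 278, 195]);


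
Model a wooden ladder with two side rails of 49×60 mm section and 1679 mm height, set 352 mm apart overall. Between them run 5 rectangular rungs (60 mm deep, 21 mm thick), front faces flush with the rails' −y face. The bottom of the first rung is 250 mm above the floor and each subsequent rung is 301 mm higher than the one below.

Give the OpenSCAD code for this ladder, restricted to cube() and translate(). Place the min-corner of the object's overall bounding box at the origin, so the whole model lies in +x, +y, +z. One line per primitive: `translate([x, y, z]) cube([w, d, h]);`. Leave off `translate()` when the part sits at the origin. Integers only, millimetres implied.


cube([49, 60, 1679]);
translate([303, 0, 0]) cube([49, 60, 1679]);
translate([49, 0, 250]) cube([254, 60, 21]);
translate([49, 0, 551]) cube([254, 60, 21]);
translate([49, 0, 852]) cube([254, 60, 21]);
translate([49, 0, 1153]) cube([254, 60, 21]);
translate([49, 0, 1454]) cube([254, 60, 21]);


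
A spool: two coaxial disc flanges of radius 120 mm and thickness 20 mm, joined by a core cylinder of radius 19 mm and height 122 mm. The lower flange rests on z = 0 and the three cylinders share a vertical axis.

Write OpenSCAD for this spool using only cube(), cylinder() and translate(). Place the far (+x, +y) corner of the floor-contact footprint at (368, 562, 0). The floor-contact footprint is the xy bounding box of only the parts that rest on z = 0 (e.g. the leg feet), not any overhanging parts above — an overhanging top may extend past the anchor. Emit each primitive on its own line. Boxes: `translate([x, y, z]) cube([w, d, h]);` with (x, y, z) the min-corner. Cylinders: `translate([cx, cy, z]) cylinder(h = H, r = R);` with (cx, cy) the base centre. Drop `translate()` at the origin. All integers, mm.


translate([248, 442, 0]) cylinder(h = 20, r = 120);
translate([248, 442, 20]) cylinder(h = 122, r = 19);
translate([248, 442, 142]) cylinder(h = 20, r = 120);


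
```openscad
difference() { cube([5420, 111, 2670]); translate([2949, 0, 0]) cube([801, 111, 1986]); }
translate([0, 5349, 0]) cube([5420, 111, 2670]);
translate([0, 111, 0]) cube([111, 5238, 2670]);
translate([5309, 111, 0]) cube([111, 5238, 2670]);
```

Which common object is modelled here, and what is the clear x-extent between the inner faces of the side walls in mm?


A single room. The interior width is 5198 mm.

Four walls enclosing a rectangle with a door in the front wall — a room. Outside width 5420 minus two 111 mm walls gives 5198 mm.


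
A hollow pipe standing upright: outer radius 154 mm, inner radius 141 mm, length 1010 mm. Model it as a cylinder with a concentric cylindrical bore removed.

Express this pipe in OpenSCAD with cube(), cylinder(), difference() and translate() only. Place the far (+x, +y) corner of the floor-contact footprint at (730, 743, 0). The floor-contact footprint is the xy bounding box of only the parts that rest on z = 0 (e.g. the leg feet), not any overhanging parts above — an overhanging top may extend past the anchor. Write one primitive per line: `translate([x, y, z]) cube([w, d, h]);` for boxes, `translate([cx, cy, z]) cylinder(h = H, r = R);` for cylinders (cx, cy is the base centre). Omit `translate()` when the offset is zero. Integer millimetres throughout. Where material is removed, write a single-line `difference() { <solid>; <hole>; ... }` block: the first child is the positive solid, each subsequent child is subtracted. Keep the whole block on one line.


difference() { translate([576, 589, 0]) cylinder(h = 1010, r = 154); translate([576, 589, 0]) cylinder(h = 1010, r = 141); }


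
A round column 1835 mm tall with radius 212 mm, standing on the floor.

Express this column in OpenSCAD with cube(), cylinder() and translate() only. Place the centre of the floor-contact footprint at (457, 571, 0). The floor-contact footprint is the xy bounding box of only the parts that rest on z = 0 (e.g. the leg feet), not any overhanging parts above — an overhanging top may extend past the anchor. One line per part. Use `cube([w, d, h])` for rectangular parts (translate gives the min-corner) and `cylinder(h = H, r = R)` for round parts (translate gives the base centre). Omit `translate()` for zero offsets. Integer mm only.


translate([457, 571, 0]) cylinder(h = 1835, r = 212);


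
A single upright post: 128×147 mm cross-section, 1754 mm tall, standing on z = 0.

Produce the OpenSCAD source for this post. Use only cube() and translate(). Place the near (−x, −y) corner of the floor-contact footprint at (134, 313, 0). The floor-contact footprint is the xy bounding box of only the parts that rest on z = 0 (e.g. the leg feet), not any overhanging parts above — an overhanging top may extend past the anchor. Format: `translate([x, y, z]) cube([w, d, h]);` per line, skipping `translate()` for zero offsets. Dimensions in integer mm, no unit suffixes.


translate([134, 313, 0]) cube([128, 147, 1754]);


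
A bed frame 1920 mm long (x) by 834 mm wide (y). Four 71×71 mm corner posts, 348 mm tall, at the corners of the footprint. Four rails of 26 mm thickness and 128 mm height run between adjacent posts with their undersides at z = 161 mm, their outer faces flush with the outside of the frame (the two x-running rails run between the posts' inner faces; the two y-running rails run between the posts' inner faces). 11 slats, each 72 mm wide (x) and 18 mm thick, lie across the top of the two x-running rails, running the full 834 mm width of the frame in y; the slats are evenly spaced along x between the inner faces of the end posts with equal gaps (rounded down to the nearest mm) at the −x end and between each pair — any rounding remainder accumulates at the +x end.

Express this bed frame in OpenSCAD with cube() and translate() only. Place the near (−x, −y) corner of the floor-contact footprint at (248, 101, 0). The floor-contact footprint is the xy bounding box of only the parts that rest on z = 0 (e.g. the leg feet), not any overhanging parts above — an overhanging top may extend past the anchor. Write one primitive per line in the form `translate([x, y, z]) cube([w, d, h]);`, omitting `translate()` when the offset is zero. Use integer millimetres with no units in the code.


translate([248, 101, 0]) cube([71, 71, 348]);
translate([248, 864, 0]) cube([71, 71, 348]);
translate([2097, 101, 0]) cube([71, 71, 348]);
translate([2097, 864, 0]) cube([71, 71, 348]);
translate([319, 101, 161]) cube([1778, 26, 128]);
translate([319, 909, 161]) cube([1778, 26, 128]);
translate([248, 172, 161]) cube([26, 692, 128]);
translate([2142, 172, 161]) cube([26, 692, 128]);
translate([401, 101, 289]) cube([72, 834, 18]);
translate([555, 101, 289]) cube([72, 834, 18]);
translate([709, 101, 289]) cube([72, 834, 18]);
translate([863, 101, 289]) cube([72, 834, 18]);
translate([1017, 101, 289]) cube([72, 834, 18]);
translate([1171, 101, 289]) cube([72, 834, 18]);
translate([1325, 101, 289]) cube([72, 834, 18]);
translate([1479, 101, 289]) cube([72, 834, 18]);
translate([1633, 101, 289]) cube([72, 834, 18]);
translate([1787, 101, 289]) cube([72, 834, 18]);
translate([1941, 101, 289]) cube([72, 834, 18]);


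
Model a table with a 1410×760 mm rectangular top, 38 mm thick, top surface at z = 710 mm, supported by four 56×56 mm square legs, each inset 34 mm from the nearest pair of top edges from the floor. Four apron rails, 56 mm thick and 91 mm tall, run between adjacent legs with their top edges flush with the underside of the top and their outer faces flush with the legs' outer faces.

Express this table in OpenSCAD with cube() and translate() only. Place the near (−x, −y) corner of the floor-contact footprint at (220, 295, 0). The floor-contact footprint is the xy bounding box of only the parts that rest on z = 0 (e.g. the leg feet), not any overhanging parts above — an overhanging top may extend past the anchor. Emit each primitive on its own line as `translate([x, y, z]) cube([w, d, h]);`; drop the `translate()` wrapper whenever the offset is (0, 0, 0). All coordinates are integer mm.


// leg_h = 710 - 38 = 672
// apron z = 672 - 91 = 581
translate([186, 261, 672]) cube([1410, 760, 38]);
translate([220, 295, 0]) cube([56, 56, 672]);
translate([1506, 295, 0]) cube([56, 56, 672]);
translate([220, 931, 0]) cube([56, 56, 672]);
translate([1506, 931, 0]) cube([56, 56, 672]);
translate([276, 295, 581]) cube([1230, 56, 91]);
translate([276, 931, 581]) cube([1230, 56, 91]);
translate([220, 351, 581]) cube([56, 580, 91]);
translate([1506, 351, 581]) cube([56, 580, 91]);


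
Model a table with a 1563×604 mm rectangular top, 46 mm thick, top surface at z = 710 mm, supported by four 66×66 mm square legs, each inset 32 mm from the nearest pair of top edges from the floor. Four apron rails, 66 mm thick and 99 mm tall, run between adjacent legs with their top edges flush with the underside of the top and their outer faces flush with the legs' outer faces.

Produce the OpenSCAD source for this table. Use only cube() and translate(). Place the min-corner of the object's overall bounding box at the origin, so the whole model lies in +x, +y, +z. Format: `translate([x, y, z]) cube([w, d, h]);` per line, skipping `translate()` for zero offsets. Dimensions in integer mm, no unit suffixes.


translate([0, 0, 664]) cube([1563, 604, 46]);
translate([32, 32, 0]) cube([66, 66, 664]);
translate([1465, 32, 0]) cube([66, 66, 664]);
translate([32, 506, 0]) cube([66, 66, 664]);
translate([1465, 506, 0]) cube([66, 66, 664]);
translate([98, 32, 565]) cube([1367, 66, 99]);
translate([98, 506, 565]) cube([1367, 66, 99]);
translate([32, 98, 565]) cube([66, 408, 99]);
translate([1465, 98, 565]) cube([66, 408, 99]);


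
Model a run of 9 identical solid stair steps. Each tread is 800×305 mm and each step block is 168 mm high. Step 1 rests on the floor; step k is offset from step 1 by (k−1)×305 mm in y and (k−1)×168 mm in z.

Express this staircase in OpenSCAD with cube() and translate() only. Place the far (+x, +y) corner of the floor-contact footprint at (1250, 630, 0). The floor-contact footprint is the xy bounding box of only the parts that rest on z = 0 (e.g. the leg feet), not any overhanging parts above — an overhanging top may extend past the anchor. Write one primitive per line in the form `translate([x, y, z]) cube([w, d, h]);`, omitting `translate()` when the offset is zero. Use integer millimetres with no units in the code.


translate([450, 325, 0]) cube([800, 305, 168]);
translate([450, 630, 168]) cube([800, 305, 168]);
translate([450, 935, 336]) cube([800, 305, 168]);
translate([450, 1240, 504]) cube([800, 305, 168]);
translate([450, 1545, 672]) cube([800, 305, 168]);
translate([450, 1850, 840]) cube([800, 305, 168]);
translate([450, 2155, 1008]) cube([800, 305, 168]);
translate([450, 2460, 1176]) cube([800, 305, 168]);
translate([450, 2765, 1344]) cube([800, 305, 168]);


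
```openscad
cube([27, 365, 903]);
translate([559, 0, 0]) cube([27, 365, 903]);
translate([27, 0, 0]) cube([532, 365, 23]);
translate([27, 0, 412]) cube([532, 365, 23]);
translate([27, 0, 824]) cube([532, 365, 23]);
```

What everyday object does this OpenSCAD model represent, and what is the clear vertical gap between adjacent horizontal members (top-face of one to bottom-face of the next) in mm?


A bookshelf. The clear shelf gap is 389 mm.

Two tall side panels with 3 horizontal boards between them — a bookshelf. The first two shelf undersides are at z = 0 and z = 412; with shelf thickness 23, the clear gap is 412 − 0 − 23 = 389 mm.


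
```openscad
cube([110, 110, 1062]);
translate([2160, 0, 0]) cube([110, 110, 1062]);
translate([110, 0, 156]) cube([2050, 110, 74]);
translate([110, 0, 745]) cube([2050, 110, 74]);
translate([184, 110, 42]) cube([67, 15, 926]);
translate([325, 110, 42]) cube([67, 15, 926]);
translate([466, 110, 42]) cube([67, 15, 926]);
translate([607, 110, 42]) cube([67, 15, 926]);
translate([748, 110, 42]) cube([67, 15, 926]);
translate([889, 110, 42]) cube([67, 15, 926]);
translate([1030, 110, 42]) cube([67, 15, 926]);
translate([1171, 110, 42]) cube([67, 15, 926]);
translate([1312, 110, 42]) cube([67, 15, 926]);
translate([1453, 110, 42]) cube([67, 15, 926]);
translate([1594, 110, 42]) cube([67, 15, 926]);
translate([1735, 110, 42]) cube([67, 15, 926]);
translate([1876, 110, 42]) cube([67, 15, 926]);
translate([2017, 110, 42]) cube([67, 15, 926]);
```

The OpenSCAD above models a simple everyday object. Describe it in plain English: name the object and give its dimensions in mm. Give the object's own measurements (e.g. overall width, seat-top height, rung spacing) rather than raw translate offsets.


A fence section. Two 110×110 mm posts, 1062 mm tall, stand on the floor with a clear span of 2050 mm between their inner faces. Two horizontal rails of 110×74 mm section span the gap between the posts with their undersides at z = 156 mm and z = 745 mm, flush with the posts' −y face. 14 pickets, each 67 mm wide, 15 mm thick and 926 mm tall, are fixed to the +y face of the rails with their bottoms at z = 42 mm, spaced across the span with a 74 mm gap after the −x post and between neighbouring pickets, with 76 mm left before the +x post.


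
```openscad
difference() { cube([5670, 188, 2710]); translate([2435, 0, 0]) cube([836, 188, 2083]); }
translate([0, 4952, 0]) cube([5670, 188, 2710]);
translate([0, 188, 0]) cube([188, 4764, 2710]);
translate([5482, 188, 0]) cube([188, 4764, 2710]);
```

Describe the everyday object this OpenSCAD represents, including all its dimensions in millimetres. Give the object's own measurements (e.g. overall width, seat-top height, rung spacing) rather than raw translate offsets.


A single room: four walls, each 2710 mm tall and 188 mm thick, enclosing an outside footprint 5670×5140 mm (x × y), no floor or roof. The front and back walls (−y and +y sides) run the full x-width; the side walls fit between their inner faces. A door opening 836 mm wide and 2083 mm tall is cut through the front wall from the floor up, its −x edge 2435 mm from the wall's −x end.
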